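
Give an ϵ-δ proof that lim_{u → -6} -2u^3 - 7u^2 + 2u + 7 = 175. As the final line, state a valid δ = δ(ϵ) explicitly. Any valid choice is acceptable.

Let ϵ > 0 be given. We want δ > 0 such that 0 < |u + 6| < δ implies |(-2u^3 - 7u^2 + 2u + 7) − 175| < ϵ.
(-2u^3 - 7u^2 + 2u + 7) − 175 = -2u^3 - 7u^2 + 2u - 168 = (u + 6)(-2u^2 + 5u - 28).
So |(-2u^3 - 7u^2 + 2u + 7) − 175| = |u + 6|·|-2u^2 + 5u - 28|.
Assume first that |u + 6| < 2, so |u| < 8. Then |-2u^2 + 5u - 28| ≤ 2·8^2 + 5·8 + 28 = 196.
Hence |(-2u^3 - 7u^2 + 2u + 7) − 175| ≤ 196|u + 6| < ϵ provided |u + 6| < ϵ/196.
Take δ = min(2, ϵ/196). Then 0 < |u + 6| < δ gives both |u + 6| < 2 and |u + 6| < ϵ/196, so |(-2u^3 - 7u^2 + 2u + 7) − 175| < ϵ.

δ = min(2, ϵ/196)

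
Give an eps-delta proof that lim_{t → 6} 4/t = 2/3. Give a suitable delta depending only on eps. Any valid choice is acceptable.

delta = min(3, (9/2)eps)

Let eps > 0 be given. We seek delta > 0 such that 0 < |t − 6| < delta implies |4/t − (2/3)| < eps.
|4/t − (2/3)| = 4·|6 − t|/(6·|t|) = 4|t − 6|/(6|t|).
Require delta ≤ 3 so that |t| > 6 − 3 = 3, hence 6|t| > 18.
Then |4/t − (2/3)| < 4|t − 6|/18, which is < eps when |t − 6| < (9/2)eps.
Take delta = min(3, (9/2)eps). Then 0 < |t − 6| < delta gives both |t − 6| < 3 and |t − 6| < (9/2)eps, so |4/t − (2/3)| < eps.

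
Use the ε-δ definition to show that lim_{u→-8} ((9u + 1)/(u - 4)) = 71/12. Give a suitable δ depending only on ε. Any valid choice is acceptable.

Let ε > 0 be given. We want δ > 0 with 0 < |u + 8| < δ ⇒ |(9u + 1)/(u - 4) − (71/12)| < ε.
Combining over a common denominator, (9u + 1)/(u - 4) − (71/12) = [(9u + 1)·(-12) − (-71)·(u - 4)] / [(-12)·(u - 4)] = -37(u + 8) / ((-12)(u - 4)).
So |(9u + 1)/(u - 4) − (71/12)| = 37|u + 8| / (12·|u − 4|).
Restrict δ ≤ 6. Then |u + 8| < 6 gives |u − 4| = |(u + 8) + (-12)| ≥ 12 − 6 = 6.
Hence |(9u + 1)/(u - 4) − (71/12)| < 37|u + 8|/(12·6) = (37/72)|u + 8|, which is < ε once |u + 8| < (72/37)ε.
Take δ = min(6, (72/37)ε). Then 0 < |u + 8| < δ forces both bounds, so |(9u + 1)/(u - 4) − (71/12)| < ε.

δ = min(6, (72/37)ε)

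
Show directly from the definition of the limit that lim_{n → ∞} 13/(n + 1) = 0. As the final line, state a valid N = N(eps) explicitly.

Let eps > 0 be given. For n ≥ 1, |13/(n + 1) − 0| = 13/(n + 1) ≤ 13/n.
We need 13/n < eps, i.e. n > 13/eps.
Take N = 13/eps. If n > N then |13/(n + 1)| ≤ 13/n < eps.

N = 13/eps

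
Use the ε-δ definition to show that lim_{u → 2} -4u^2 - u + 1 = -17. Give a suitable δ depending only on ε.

Let ε > 0 be given. We want δ > 0 such that 0 < |u − 2| < δ implies |(-4u^2 - u + 1) + 17| < ε.
(-4u^2 - u + 1) + 17 = -4u^2 - u + 18 = (u − 2)(-4u - 9).
So |(-4u^2 - u + 1) + 17| = |u − 2|·|-4u - 9|.
Require δ ≤ 1. Then |u − 2| < 1 gives |u| < 3, and by the triangle inequality |-4u - 9| ≤ 4·3 + 9 = 21.
Hence |(-4u^2 - u + 1) + 17| ≤ 21|u − 2| < ε provided |u − 2| < ε/21.
Take δ = min(1, ε/21). Then 0 < |u − 2| < δ gives both |u − 2| < 1 and |u − 2| < ε/21, so |(-4u^2 - u + 1) + 17| < ε.

δ = min(1, ε/21)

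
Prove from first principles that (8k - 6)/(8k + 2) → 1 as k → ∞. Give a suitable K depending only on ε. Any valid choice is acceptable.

Let ε > 0. For k ≥ 1, |(8k - 6)/(8k + 2) − 1| = |-64|/(8(8k + 2)) = 64/(8(8k + 2)).
Since 8k + 2 ≥ 8k for k ≥ 1, this is ≤ 64/(8·8k) = 1/k.
So |(8k - 6)/(8k + 2) − 1| < ε whenever k > 1/ε.
Take K = 1/ε. If k > K then |(8k - 6)/(8k + 2) − 1| ≤ 1/k < ε.

K = 1/ε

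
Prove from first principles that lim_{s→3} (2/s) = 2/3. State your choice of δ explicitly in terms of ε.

Let ε > 0 be given. We seek δ > 0 such that 0 < |s − 3| < δ implies |2/s − (2/3)| < ε.
|2/s − (2/3)| = 2·|3 − s|/(3·|s|) = 2|s − 3|/(3|s|).
Require δ ≤ 3/2 so that |s| > 3 − 3/2 = 3/2, hence 3|s| > 9/2.
Then |2/s − (2/3)| < 2|s − 3|/(9/2), which is < ε when |s − 3| < (9/4)ε.
Take δ = min(3/2, (9/4)ε). Then 0 < |s − 3| < δ gives both |s − 3| < 3/2 and |s − 3| < (9/4)ε, so |2/s − (2/3)| < ε.

δ = min(3/2, (9/4)ε)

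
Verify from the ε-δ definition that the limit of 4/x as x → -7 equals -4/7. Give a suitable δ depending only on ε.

Let ε > 0. We seek δ > 0 such that 0 < |x + 7| < δ implies |4/x + 4/7| < ε.
|4/x + 4/7| = 4·|-7 − x|/(7·|x|) = 4|x + 7|/(7|x|).
Require δ ≤ 7/2 so that |x| > 7 − 7/2 = 7/2, hence 7|x| > 49/2.
Then |4/x + 4/7| < 4|x + 7|/(49/2), which is < ε when |x + 7| < (49/8)ε.
Take δ = min(7/2, (49/8)ε). Then 0 < |x + 7| < δ gives both |x + 7| < 7/2 and |x + 7| < (49/8)ε, so |4/x + 4/7| < ε.

δ = min(7/2, (49/8)ε)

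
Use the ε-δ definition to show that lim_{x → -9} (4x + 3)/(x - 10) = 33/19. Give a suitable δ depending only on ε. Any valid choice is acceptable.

δ = min(19/2, (361/86)ε)

Let ε > 0 be given. We want δ > 0 with 0 < |x + 9| < δ ⇒ |(4x + 3)/(x - 10) − (33/19)| < ε.
Combining over a common denominator, (4x + 3)/(x - 10) − (33/19) = [(4x + 3)·(-19) − (-33)·(x - 10)] / [(-19)·(x - 10)] = -43(x + 9) / ((-19)(x - 10)).
So |(4x + 3)/(x - 10) − (33/19)| = 43|x + 9| / (19·|x − 10|).
Restrict δ ≤ 19/2. Then |x + 9| < 19/2 gives |x − 10| = |(x + 9) + (-19)| ≥ 19 − 19/2 = 19/2.
Hence |(4x + 3)/(x - 10) − (33/19)| < 43|x + 9|/(19·(19/2)) = (86/361)|x + 9|, which is < ε once |x + 9| < (361/86)ε.
Take δ = min(19/2, (361/86)ε). Then 0 < |x + 9| < δ forces both bounds, so |(4x + 3)/(x - 10) − (33/19)| < ε.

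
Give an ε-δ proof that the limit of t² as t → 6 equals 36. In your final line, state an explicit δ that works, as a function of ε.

Let ε > 0 be given. We seek δ > 0 with 0 < |t − 6| < δ ⇒ |t² − 36| < ε.
Factor: t² − 36 = (t − 6)(t + 6), so |t² − 36| = |t − 6|·|t + 6|.
Restrict δ ≤ 1. Then |t − 6| < 1 gives |t| < 7, so by the triangle inequality |t + 6| ≤ 7 + 6 = 13.
Hence |t² − 36| ≤ 13|t − 6|, which is < ε once |t − 6| < ε/13.
Take δ = min(1, ε/13). If 0 < |t − 6| < δ then both bounds hold and |t² − 36| ≤ 13|t − 6| < 13·(ε/13) = ε.

δ = min(1, ε/13)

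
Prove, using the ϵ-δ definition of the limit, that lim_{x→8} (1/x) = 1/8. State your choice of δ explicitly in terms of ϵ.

δ = min(4, 32ϵ)

Let ϵ > 0 be given. We seek δ > 0 such that 0 < |x − 8| < δ implies |1/x − (1/8)| < ϵ.
|1/x − (1/8)| = |8 − x|/(8·|x|) = |x − 8|/(8|x|).
Require δ ≤ 4 so that |x| > 8 − 4 = 4, hence 8|x| > 32.
Then |1/x − (1/8)| < |x − 8|/32, which is < ϵ when |x − 8| < 32ϵ.
Take δ = min(4, 32ϵ). Then 0 < |x − 8| < δ gives both |x − 8| < 4 and |x − 8| < 32ϵ, so |1/x − (1/8)| < ϵ.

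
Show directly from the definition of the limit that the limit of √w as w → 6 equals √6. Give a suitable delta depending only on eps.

Let eps > 0. We want delta > 0 such that 0 < |w − 6| < delta implies |√w − √6| < eps.
Multiplying by the conjugate, |√w − √6| = |w − 6|/(√w + √6).
Restrict delta ≤ 6 so that |w − 6| < 6 forces w > 0, and then √w + √6 > √6.
Hence |√w − √6| < |w − 6|/√6, which is < eps once |w − 6| < √6·eps.
Take delta = min(6, √6·eps). If 0 < |w − 6| < delta then w > 0 and |√w − √6| < |w − 6|/√6 < eps.

delta = min(6, √6·eps)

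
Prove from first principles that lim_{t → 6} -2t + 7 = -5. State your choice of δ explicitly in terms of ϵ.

Let ϵ > 0 be given. We need δ > 0 so that 0 < |t − 6| < δ implies |(-2t + 7) + 5| < ϵ.
Since (-2t + 7) + 5 = -2(t − 6), we have |(-2t + 7) + 5| = 2|t − 6|.
So 2|t − 6| < ϵ exactly when |t − 6| < ϵ/2.
Choosing δ = ϵ/2 gives |(-2t + 7) + 5| = 2|t − 6| < ϵ whenever |t − 6| < δ.

δ = ϵ/2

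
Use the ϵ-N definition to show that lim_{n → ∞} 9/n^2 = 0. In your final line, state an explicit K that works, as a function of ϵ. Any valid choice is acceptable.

Let ϵ > 0 be given. For n ≥ 1, |9/n^2 − 0| = 9/n^2.
9/n^2 < ϵ ⇔ n^2 > 9/ϵ ⇔ n > (9/ϵ)^{1/2}.
Take K = (9/ϵ)^{1/2}. Then n > K implies 9/n^2 < ϵ.

K = (9/ϵ)^{1/2}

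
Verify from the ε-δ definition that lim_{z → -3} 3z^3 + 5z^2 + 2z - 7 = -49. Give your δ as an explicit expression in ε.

Suppose ε > 0. We want δ > 0 such that 0 < |z + 3| < δ implies |(3z^3 + 5z^2 + 2z - 7) + 49| < ε.
(3z^3 + 5z^2 + 2z - 7) + 49 = 3z^3 + 5z^2 + 2z + 42 = (z + 3)(3z^2 - 4z + 14).
So |(3z^3 + 5z^2 + 2z - 7) + 49| = |z + 3|·|3z^2 - 4z + 14|.
Require δ ≤ 2. Then |z + 3| < 2 gives |z| < 5, and by the triangle inequality |3z^2 - 4z + 14| ≤ 3·5^2 + 4·5 + 14 = 109.
Hence |(3z^3 + 5z^2 + 2z - 7) + 49| ≤ 109|z + 3| < ε provided |z + 3| < ε/109.
Choosing δ = min(2, ε/109) ensures both conditions, hence |(3z^3 + 5z^2 + 2z - 7) + 49| < ε.

δ = min(2, ε/109)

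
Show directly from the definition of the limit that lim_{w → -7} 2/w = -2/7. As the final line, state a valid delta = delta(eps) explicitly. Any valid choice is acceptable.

delta = min(7/2, (49/4)eps)

Let eps > 0. We seek delta > 0 such that 0 < |w + 7| < delta implies |2/w + 2/7| < eps.
|2/w + 2/7| = 2·|-7 − w|/(7·|w|) = 2|w + 7|/(7|w|).
Restrict delta ≤ 7/2. Then |w + 7| < 7/2 gives |w| > 7/2, so 7|w| > 49/2.
Then |2/w + 2/7| < 2|w + 7|/(49/2), which is < eps when |w + 7| < (49/4)eps.
Take delta = min(7/2, (49/4)eps). Then 0 < |w + 7| < delta gives both |w + 7| < 7/2 and |w + 7| < (49/4)eps, so |2/w + 2/7| < eps.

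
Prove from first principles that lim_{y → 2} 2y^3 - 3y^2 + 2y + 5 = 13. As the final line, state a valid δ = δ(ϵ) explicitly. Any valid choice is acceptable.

Fix ϵ > 0. We want δ > 0 such that 0 < |y − 2| < δ implies |(2y^3 - 3y^2 + 2y + 5) − 13| < ϵ.
(2y^3 - 3y^2 + 2y + 5) − 13 = 2y^3 - 3y^2 + 2y - 8 = (y − 2)(2y^2 + y + 4).
So |(2y^3 - 3y^2 + 2y + 5) − 13| = |y − 2|·|2y^2 + y + 4|.
Assume first that |y − 2| < 2, so |y| < 4. Then |2y^2 + y + 4| ≤ 2·4^2 + 4 + 4 = 40.
Hence |(2y^3 - 3y^2 + 2y + 5) − 13| ≤ 40|y − 2| < ϵ provided |y − 2| < ϵ/40.
Choosing δ = min(2, ϵ/40) ensures both conditions, hence |(2y^3 - 3y^2 + 2y + 5) − 13| < ϵ.

δ = min(2, ϵ/40)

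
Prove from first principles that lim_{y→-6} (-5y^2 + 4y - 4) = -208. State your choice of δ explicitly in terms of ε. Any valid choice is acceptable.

δ = min(1, ε/69)

Suppose ε > 0. We want δ > 0 such that 0 < |y + 6| < δ implies |(-5y^2 + 4y - 4) + 208| < ε.
(-5y^2 + 4y - 4) + 208 = -5y^2 + 4y + 204 = (y + 6)(-5y + 34).
So |(-5y^2 + 4y - 4) + 208| = |y + 6|·|-5y + 34|.
Assume first that |y + 6| < 1, so |y| < 7. Then |-5y + 34| ≤ 5·7 + 34 = 69.
Hence |(-5y^2 + 4y - 4) + 208| ≤ 69|y + 6| < ε provided |y + 6| < ε/69.
Take δ = min(1, ε/69). Then 0 < |y + 6| < δ gives both |y + 6| < 1 and |y + 6| < ε/69, so |(-5y^2 + 4y - 4) + 208| < ε.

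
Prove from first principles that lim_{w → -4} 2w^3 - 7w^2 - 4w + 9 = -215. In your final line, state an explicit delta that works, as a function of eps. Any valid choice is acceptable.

delta = min(1, eps/181)

Let eps > 0 be given. We want delta > 0 such that 0 < |w + 4| < delta implies |(2w^3 - 7w^2 - 4w + 9) + 215| < eps.
(2w^3 - 7w^2 - 4w + 9) + 215 = 2w^3 - 7w^2 - 4w + 224 = (w + 4)(2w^2 - 15w + 56).
So |(2w^3 - 7w^2 - 4w + 9) + 215| = |w + 4|·|2w^2 - 15w + 56|.
Require delta ≤ 1. Then |w + 4| < 1 gives |w| < 5, and by the triangle inequality |2w^2 - 15w + 56| ≤ 2·5^2 + 15·5 + 56 = 181.
Hence |(2w^3 - 7w^2 - 4w + 9) + 215| ≤ 181|w + 4| < eps provided |w + 4| < eps/181.
Take delta = min(1, eps/181). Then 0 < |w + 4| < delta gives both |w + 4| < 1 and |w + 4| < eps/181, so |(2w^3 - 7w^2 - 4w + 9) + 215| < eps.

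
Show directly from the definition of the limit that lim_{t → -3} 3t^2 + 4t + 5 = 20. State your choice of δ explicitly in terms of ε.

δ = min(1, ε/17)

Suppose ε > 0. We want δ > 0 such that 0 < |t + 3| < δ implies |(3t^2 + 4t + 5) − 20| < ε.
(3t^2 + 4t + 5) − 20 = 3t^2 + 4t - 15 = (t + 3)(3t - 5).
So |(3t^2 + 4t + 5) − 20| = |t + 3|·|3t - 5|.
Assume first that |t + 3| < 1, so |t| < 4. Then |3t - 5| ≤ 3·4 + 5 = 17.
Hence |(3t^2 + 4t + 5) − 20| ≤ 17|t + 3| < ε provided |t + 3| < ε/17.
Take δ = min(1, ε/17). Then 0 < |t + 3| < δ gives both |t + 3| < 1 and |t + 3| < ε/17, so |(3t^2 + 4t + 5) − 20| < ε.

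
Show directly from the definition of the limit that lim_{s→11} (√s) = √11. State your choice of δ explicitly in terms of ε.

δ = min(11, √11·ε)

Suppose ε > 0. We want δ > 0 such that 0 < |s − 11| < δ implies |√s − √11| < ε.
Multiplying by the conjugate, |√s − √11| = |s − 11|/(√s + √11).
Restrict δ ≤ 11 so that |s − 11| < 11 forces s > 0, and then √s + √11 > √11.
Hence |√s − √11| < |s − 11|/√11, which is < ε once |s − 11| < √11·ε.
Take δ = min(11, √11·ε). If 0 < |s − 11| < δ then s > 0 and |√s − √11| < |s − 11|/√11 < ε.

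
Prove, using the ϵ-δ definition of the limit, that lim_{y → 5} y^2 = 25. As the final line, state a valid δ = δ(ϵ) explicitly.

δ = min(1, ϵ/11)

Suppose ϵ > 0. We seek δ > 0 with 0 < |y − 5| < δ ⇒ |y^2 − 25| < ϵ.
Factor: y^2 − 25 = (y − 5)(y + 5), so |y^2 − 25| = |y − 5|·|y + 5|.
Impose δ ≤ 1 so that |y| < 6; then |y + 5| ≤ 11.
Hence |y^2 − 25| ≤ 11|y − 5|, which is < ϵ once |y − 5| < ϵ/11.
Take δ = min(1, ϵ/11). If 0 < |y − 5| < δ then both bounds hold and |y^2 − 25| ≤ 11|y − 5| < 11·(ϵ/11) = ϵ.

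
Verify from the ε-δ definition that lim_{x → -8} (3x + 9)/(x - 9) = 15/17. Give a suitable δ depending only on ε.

Suppose ε > 0. We want δ > 0 with 0 < |x + 8| < δ ⇒ |(3x + 9)/(x - 9) − (15/17)| < ε.
Combining over a common denominator, (3x + 9)/(x - 9) − (15/17) = [(3x + 9)·(-17) − (-15)·(x - 9)] / [(-17)·(x - 9)] = -36(x + 8) / ((-17)(x - 9)).
So |(3x + 9)/(x - 9) − (15/17)| = 36|x + 8| / (17·|x − 9|).
Restrict δ ≤ 17/2. Then |x + 8| < 17/2 gives |x − 9| = |(x + 8) + (-17)| ≥ 17 − 17/2 = 17/2.
Hence |(3x + 9)/(x - 9) − (15/17)| < 36|x + 8|/(17·(17/2)) = (72/289)|x + 8|, which is < ε once |x + 8| < (289/72)ε.
Take δ = min(17/2, (289/72)ε). Then 0 < |x + 8| < δ forces both bounds, so |(3x + 9)/(x - 9) − (15/17)| < ε.

δ = min(17/2, (289/72)ε)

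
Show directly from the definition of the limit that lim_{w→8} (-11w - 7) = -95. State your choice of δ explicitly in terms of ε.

δ = ε/11

Fix ε > 0. We need δ > 0 so that 0 < |w − 8| < δ implies |(-11w - 7) + 95| < ε.
|(-11w - 7) + 95| = |-11w + 88| = 11|w − 8|.
Thus it suffices that |w − 8| < ε/11.
Take δ = ε/11. If 0 < |w − 8| < δ then |(-11w - 7) + 95| = 11|w − 8| < 11·(ε/11) = ε.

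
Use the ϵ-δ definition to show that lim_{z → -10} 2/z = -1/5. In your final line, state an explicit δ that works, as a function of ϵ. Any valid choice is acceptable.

Let ϵ > 0 be given. We seek δ > 0 such that 0 < |z + 10| < δ implies |2/z + 1/5| < ϵ.
|2/z + 1/5| = 2·|-10 − z|/(10·|z|) = 2|z + 10|/(10|z|).
Require δ ≤ 5 so that |z| > 10 − 5 = 5, hence 10|z| > 50.
Then |2/z + 1/5| < 2|z + 10|/50, which is < ϵ when |z + 10| < 25ϵ.
Take δ = min(5, 25ϵ). Then 0 < |z + 10| < δ gives both |z + 10| < 5 and |z + 10| < 25ϵ, so |2/z + 1/5| < ϵ.

δ = min(5, 25ϵ)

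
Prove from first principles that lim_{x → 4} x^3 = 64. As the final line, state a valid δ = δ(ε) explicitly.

Fix ε > 0. We seek δ > 0 with 0 < |x − 4| < δ ⇒ |x^3 − 64| < ε.
Factor: x^3 − 64 = (x − 4)(x^2 + 4x + 16), so |x^3 − 64| = |x − 4|·|x^2 + 4x + 16|.
Impose δ ≤ 2 so that |x| < 6; then |x^2 + 4x + 16| ≤ 76.
Hence |x^3 − 64| ≤ 76|x − 4|, which is < ε once |x − 4| < ε/76.
Take δ = min(2, ε/76). If 0 < |x − 4| < δ then both bounds hold and |x^3 − 64| ≤ 76|x − 4| < 76·(ε/76) = ε.

δ = min(2, ε/76)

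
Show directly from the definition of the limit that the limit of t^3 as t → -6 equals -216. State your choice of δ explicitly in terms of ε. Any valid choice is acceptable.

Suppose ε > 0. We seek δ > 0 with 0 < |t + 6| < δ ⇒ |t^3 + 216| < ε.
Factor: t^3 + 216 = (t + 6)(t^2 - 6t + 36), so |t^3 + 216| = |t + 6|·|t^2 - 6t + 36|.
Restrict δ ≤ 2. Then |t + 6| < 2 gives |t| < 8, so by the triangle inequality |t^2 - 6t + 36| ≤ 8^2 + 6·8 + 36 = 148.
Hence |t^3 + 216| ≤ 148|t + 6|, which is < ε once |t + 6| < ε/148.
Take δ = min(2, ε/148). If 0 < |t + 6| < δ then both bounds hold and |t^3 + 216| ≤ 148|t + 6| < 148·(ε/148) = ε.

δ = min(2, ε/148)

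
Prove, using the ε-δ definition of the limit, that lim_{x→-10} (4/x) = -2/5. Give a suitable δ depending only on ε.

Fix ε > 0. We seek δ > 0 such that 0 < |x + 10| < δ implies |4/x + 2/5| < ε.
|4/x + 2/5| = 4·|-10 − x|/(10·|x|) = 4|x + 10|/(10|x|).
Restrict δ ≤ 5. Then |x + 10| < 5 gives |x| > 5, so 10|x| > 50.
Then |4/x + 2/5| < 4|x + 10|/50, which is < ε when |x + 10| < (25/2)ε.
Take δ = min(5, (25/2)ε). Then 0 < |x + 10| < δ gives both |x + 10| < 5 and |x + 10| < (25/2)ε, so |4/x + 2/5| < ε.

δ = min(5, (25/2)ε)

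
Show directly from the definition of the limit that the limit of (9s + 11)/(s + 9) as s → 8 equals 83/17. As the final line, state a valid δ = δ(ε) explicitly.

Fix ε > 0. We want δ > 0 with 0 < |s − 8| < δ ⇒ |(9s + 11)/(s + 9) − (83/17)| < ε.
Combining over a common denominator, (9s + 11)/(s + 9) − (83/17) = [(9s + 11)·17 − 83·(s + 9)] / [17·(s + 9)] = 70(s − 8) / (17(s + 9)).
So |(9s + 11)/(s + 9) − (83/17)| = 70|s − 8| / (17·|s + 9|).
Require δ ≤ 17/2, so |s + 9| ≥ |17| − |s − 8| > 17 − 17/2 = 17/2.
Hence |(9s + 11)/(s + 9) − (83/17)| < 70|s − 8|/(17·(17/2)) = (140/289)|s − 8|, which is < ε once |s − 8| < (289/140)ε.
Take δ = min(17/2, (289/140)ε). Then 0 < |s − 8| < δ forces both bounds, so |(9s + 11)/(s + 9) − (83/17)| < ε.

δ = min(17/2, (289/140)ε)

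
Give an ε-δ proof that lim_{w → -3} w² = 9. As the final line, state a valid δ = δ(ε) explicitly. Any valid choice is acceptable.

δ = min(1, ε/7)

Let ε > 0 be given. We seek δ > 0 with 0 < |w + 3| < δ ⇒ |w² − 9| < ε.
Factor: w² − 9 = (w + 3)(w - 3), so |w² − 9| = |w + 3|·|w - 3|.
Impose δ ≤ 1 so that |w| < 4; then |w - 3| ≤ 7.
Hence |w² − 9| ≤ 7|w + 3|, which is < ε once |w + 3| < ε/7.
Take δ = min(1, ε/7). If 0 < |w + 3| < δ then both bounds hold and |w² − 9| ≤ 7|w + 3| < 7·(ε/7) = ε.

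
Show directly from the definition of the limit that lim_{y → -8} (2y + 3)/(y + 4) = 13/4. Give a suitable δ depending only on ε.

δ = min(2, (8/5)ε)

Let ε > 0 be given. We want δ > 0 with 0 < |y + 8| < δ ⇒ |(2y + 3)/(y + 4) − (13/4)| < ε.
Combining over a common denominator, (2y + 3)/(y + 4) − (13/4) = [(2y + 3)·(-4) − (-13)·(y + 4)] / [(-4)·(y + 4)] = 5(y + 8) / ((-4)(y + 4)).
So |(2y + 3)/(y + 4) − (13/4)| = 5|y + 8| / (4·|y + 4|).
Restrict δ ≤ 2. Then |y + 8| < 2 gives |y + 4| = |(y + 8) + (-4)| ≥ 4 − 2 = 2.
Hence |(2y + 3)/(y + 4) − (13/4)| < 5|y + 8|/(4·2) = (5/8)|y + 8|, which is < ε once |y + 8| < (8/5)ε.
Take δ = min(2, (8/5)ε). Then 0 < |y + 8| < δ forces both bounds, so |(2y + 3)/(y + 4) − (13/4)| < ε.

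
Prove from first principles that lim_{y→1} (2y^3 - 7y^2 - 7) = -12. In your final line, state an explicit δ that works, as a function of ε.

δ = min(1, ε/23)

Suppose ε > 0. We want δ > 0 such that 0 < |y − 1| < δ implies |(2y^3 - 7y^2 - 7) + 12| < ε.
(2y^3 - 7y^2 - 7) + 12 = 2y^3 - 7y^2 + 5 = (y − 1)(2y^2 - 5y - 5).
So |(2y^3 - 7y^2 - 7) + 12| = |y − 1|·|2y^2 - 5y - 5|.
Assume first that |y − 1| < 1, so |y| < 2. Then |2y^2 - 5y - 5| ≤ 2·2^2 + 5·2 + 5 = 23.
Hence |(2y^3 - 7y^2 - 7) + 12| ≤ 23|y − 1| < ε provided |y − 1| < ε/23.
Choosing δ = min(1, ε/23) ensures both conditions, hence |(2y^3 - 7y^2 - 7) + 12| < ε.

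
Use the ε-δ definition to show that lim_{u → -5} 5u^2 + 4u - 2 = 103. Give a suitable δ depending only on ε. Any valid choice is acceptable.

δ = min(1, ε/51)

Let ε > 0. We want δ > 0 such that 0 < |u + 5| < δ implies |(5u^2 + 4u - 2) − 103| < ε.
(5u^2 + 4u - 2) − 103 = 5u^2 + 4u - 105 = (u + 5)(5u - 21).
So |(5u^2 + 4u - 2) − 103| = |u + 5|·|5u - 21|.
Require δ ≤ 1. Then |u + 5| < 1 gives |u| < 6, and by the triangle inequality |5u - 21| ≤ 5·6 + 21 = 51.
Hence |(5u^2 + 4u - 2) − 103| ≤ 51|u + 5| < ε provided |u + 5| < ε/51.
Choosing δ = min(1, ε/51) ensures both conditions, hence |(5u^2 + 4u - 2) − 103| < ε.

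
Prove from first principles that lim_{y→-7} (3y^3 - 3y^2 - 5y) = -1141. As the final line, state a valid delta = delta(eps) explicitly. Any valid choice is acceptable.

Let eps > 0 be given. We want delta > 0 such that 0 < |y + 7| < delta implies |(3y^3 - 3y^2 - 5y) + 1141| < eps.
(3y^3 - 3y^2 - 5y) + 1141 = 3y^3 - 3y^2 - 5y + 1141 = (y + 7)(3y^2 - 24y + 163).
So |(3y^3 - 3y^2 - 5y) + 1141| = |y + 7|·|3y^2 - 24y + 163|.
Require delta ≤ 1. Then |y + 7| < 1 gives |y| < 8, and by the triangle inequality |3y^2 - 24y + 163| ≤ 3·8^2 + 24·8 + 163 = 547.
Hence |(3y^3 - 3y^2 - 5y) + 1141| ≤ 547|y + 7| < eps provided |y + 7| < eps/547.
Take delta = min(1, eps/547). Then 0 < |y + 7| < delta gives both |y + 7| < 1 and |y + 7| < eps/547, so |(3y^3 - 3y^2 - 5y) + 1141| < eps.

delta = min(1, eps/547)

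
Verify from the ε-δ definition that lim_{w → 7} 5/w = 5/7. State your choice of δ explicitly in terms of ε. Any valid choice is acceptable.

Let ε > 0 be given. We seek δ > 0 such that 0 < |w − 7| < δ implies |5/w − (5/7)| < ε.
|5/w − (5/7)| = 5·|7 − w|/(7·|w|) = 5|w − 7|/(7|w|).
Require δ ≤ 7/2 so that |w| > 7 − 7/2 = 7/2, hence 7|w| > 49/2.
Then |5/w − (5/7)| < 5|w − 7|/(49/2), which is < ε when |w − 7| < (49/10)ε.
Take δ = min(7/2, (49/10)ε). Then 0 < |w − 7| < δ gives both |w − 7| < 7/2 and |w − 7| < (49/10)ε, so |5/w − (5/7)| < ε.

δ = min(7/2, (49/10)ε)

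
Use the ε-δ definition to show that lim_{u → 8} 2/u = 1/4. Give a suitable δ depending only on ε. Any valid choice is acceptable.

δ = min(4, 16ε)

Fix ε > 0. We seek δ > 0 such that 0 < |u − 8| < δ implies |2/u − (1/4)| < ε.
|2/u − (1/4)| = 2·|8 − u|/(8·|u|) = 2|u − 8|/(8|u|).
Require δ ≤ 4 so that |u| > 8 − 4 = 4, hence 8|u| > 32.
Then |2/u − (1/4)| < 2|u − 8|/32, which is < ε when |u − 8| < 16ε.
Take δ = min(4, 16ε). Then 0 < |u − 8| < δ gives both |u − 8| < 4 and |u − 8| < 16ε, so |2/u − (1/4)| < ε.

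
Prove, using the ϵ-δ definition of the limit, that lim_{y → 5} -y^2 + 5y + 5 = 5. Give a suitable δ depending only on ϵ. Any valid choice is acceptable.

Suppose ϵ > 0. We want δ > 0 such that 0 < |y − 5| < δ implies |(-y^2 + 5y + 5) − 5| < ϵ.
(-y^2 + 5y + 5) − 5 = -y^2 + 5y = (y − 5)(-y).
So |(-y^2 + 5y + 5) − 5| = |y − 5|·|-y|.
Assume first that |y − 5| < 1, so |y| < 6. Then |-y| ≤ 6 = 6.
Hence |(-y^2 + 5y + 5) − 5| ≤ 6|y − 5| < ϵ provided |y − 5| < ϵ/6.
Take δ = min(1, ϵ/6). Then 0 < |y − 5| < δ gives both |y − 5| < 1 and |y − 5| < ϵ/6, so |(-y^2 + 5y + 5) − 5| < ϵ.

δ = min(1, ϵ/6)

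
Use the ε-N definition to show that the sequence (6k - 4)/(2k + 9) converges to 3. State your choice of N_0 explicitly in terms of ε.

Let ε > 0. For k ≥ 1, |(6k - 4)/(2k + 9) − 3| = |-62|/(2(2k + 9)) = 62/(2(2k + 9)).
Since 2k + 9 ≥ 2k for k ≥ 1, this is ≤ 62/(2·2k) = (31/2)/k.
So |(6k - 4)/(2k + 9) − 3| < ε whenever k > (31/2)/ε.
Take N_0 = (31/2)/ε. If k > N_0 then |(6k - 4)/(2k + 9) − 3| ≤ (31/2)/k < ε.

N_0 = (31/2)/ε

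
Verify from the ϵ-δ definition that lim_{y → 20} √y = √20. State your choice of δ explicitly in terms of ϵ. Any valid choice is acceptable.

Let ϵ > 0 be given. We want δ > 0 such that 0 < |y − 20| < δ implies |√y − √20| < ϵ.
Multiplying by the conjugate, |√y − √20| = |y − 20|/(√y + √20).
Restrict δ ≤ 20 so that |y − 20| < 20 forces y > 0, and then √y + √20 > √20.
Hence |√y − √20| < |y − 20|/√20, which is < ϵ once |y − 20| < √20·ϵ.
Take δ = min(20, √20·ϵ). If 0 < |y − 20| < δ then y > 0 and |√y − √20| < |y − 20|/√20 < ϵ.

δ = min(20, √20·ϵ)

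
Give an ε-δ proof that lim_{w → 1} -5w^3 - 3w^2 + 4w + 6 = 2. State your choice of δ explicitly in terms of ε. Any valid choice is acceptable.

Let ε > 0 be given. We want δ > 0 such that 0 < |w − 1| < δ implies |(-5w^3 - 3w^2 + 4w + 6) − 2| < ε.
(-5w^3 - 3w^2 + 4w + 6) − 2 = -5w^3 - 3w^2 + 4w + 4 = (w − 1)(-5w^2 - 8w - 4).
So |(-5w^3 - 3w^2 + 4w + 6) − 2| = |w − 1|·|-5w^2 - 8w - 4|.
Require δ ≤ 2. Then |w − 1| < 2 gives |w| < 3, and by the triangle inequality |-5w^2 - 8w - 4| ≤ 5·3^2 + 8·3 + 4 = 73.
Hence |(-5w^3 - 3w^2 + 4w + 6) − 2| ≤ 73|w − 1| < ε provided |w − 1| < ε/73.
Choosing δ = min(2, ε/73) ensures both conditions, hence |(-5w^3 - 3w^2 + 4w + 6) − 2| < ε.

δ = min(2, ε/73)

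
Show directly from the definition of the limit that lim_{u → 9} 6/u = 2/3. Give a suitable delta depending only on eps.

Suppose eps > 0. We seek delta > 0 such that 0 < |u − 9| < delta implies |6/u − (2/3)| < eps.
|6/u − (2/3)| = 6·|9 − u|/(9·|u|) = 6|u − 9|/(9|u|).
Require delta ≤ 9/2 so that |u| > 9 − 9/2 = 9/2, hence 9|u| > 81/2.
Then |6/u − (2/3)| < 6|u − 9|/(81/2), which is < eps when |u − 9| < (27/4)eps.
Take delta = min(9/2, (27/4)eps). Then 0 < |u − 9| < delta gives both |u − 9| < 9/2 and |u − 9| < (27/4)eps, so |6/u − (2/3)| < eps.

delta = min(9/2, (27/4)eps)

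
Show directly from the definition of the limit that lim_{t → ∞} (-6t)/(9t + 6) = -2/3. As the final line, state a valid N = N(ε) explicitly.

N = (4/9)/ε

Let ε > 0 be given. We seek N > 0 such that t > N implies |(-6t)/(9t + 6) + 2/3| < ε.
(-6t)/(9t + 6) + 2/3 = (9(-6t) − (-6)(9t + 6)) / (9(9t + 6)) = 36/(9(9t + 6)).
For t > 0 we have 9t + 6 > 9t, so |(-6t)/(9t + 6) + 2/3| = 36/(9(9t + 6)) < 36/(9·9t) = (4/9)/t.
Thus |(-6t)/(9t + 6) + 2/3| < ε whenever t > (4/9)/ε.
Take N = (4/9)/ε. If t > N then |(-6t)/(9t + 6) + 2/3| < (4/9)/t < ε.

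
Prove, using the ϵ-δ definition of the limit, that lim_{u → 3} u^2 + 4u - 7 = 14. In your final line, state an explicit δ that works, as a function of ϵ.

Let ϵ > 0 be given. We want δ > 0 such that 0 < |u − 3| < δ implies |(u^2 + 4u - 7) − 14| < ϵ.
(u^2 + 4u - 7) − 14 = u^2 + 4u - 21 = (u − 3)(u + 7).
So |(u^2 + 4u - 7) − 14| = |u − 3|·|u + 7|.
Assume first that |u − 3| < 1, so |u| < 4. Then |u + 7| ≤ 4 + 7 = 11.
Hence |(u^2 + 4u - 7) − 14| ≤ 11|u − 3| < ϵ provided |u − 3| < ϵ/11.
Choosing δ = min(1, ϵ/11) ensures both conditions, hence |(u^2 + 4u - 7) − 14| < ϵ.

δ = min(1, ϵ/11)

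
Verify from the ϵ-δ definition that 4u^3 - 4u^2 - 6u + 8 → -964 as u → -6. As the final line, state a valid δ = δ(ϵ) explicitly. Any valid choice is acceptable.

Let ϵ > 0. We want δ > 0 such that 0 < |u + 6| < δ implies |(4u^3 - 4u^2 - 6u + 8) + 964| < ϵ.
(4u^3 - 4u^2 - 6u + 8) + 964 = 4u^3 - 4u^2 - 6u + 972 = (u + 6)(4u^2 - 28u + 162).
So |(4u^3 - 4u^2 - 6u + 8) + 964| = |u + 6|·|4u^2 - 28u + 162|.
Assume first that |u + 6| < 1, so |u| < 7. Then |4u^2 - 28u + 162| ≤ 4·7^2 + 28·7 + 162 = 554.
Hence |(4u^3 - 4u^2 - 6u + 8) + 964| ≤ 554|u + 6| < ϵ provided |u + 6| < ϵ/554.
Choosing δ = min(1, ϵ/554) ensures both conditions, hence |(4u^3 - 4u^2 - 6u + 8) + 964| < ϵ.

δ = min(1, ϵ/554)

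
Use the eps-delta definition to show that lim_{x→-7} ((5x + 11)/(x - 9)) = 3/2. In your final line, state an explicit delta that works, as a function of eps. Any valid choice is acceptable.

Let eps > 0. We want delta > 0 with 0 < |x + 7| < delta ⇒ |(5x + 11)/(x - 9) − (3/2)| < eps.
Combining over a common denominator, (5x + 11)/(x - 9) − (3/2) = [(5x + 11)·(-16) − (-24)·(x - 9)] / [(-16)·(x - 9)] = -56(x + 7) / ((-16)(x - 9)).
So |(5x + 11)/(x - 9) − (3/2)| = 56|x + 7| / (16·|x − 9|).
Require delta ≤ 8, so |x − 9| ≥ |-16| − |x + 7| > 16 − 8 = 8.
Hence |(5x + 11)/(x - 9) − (3/2)| < 56|x + 7|/(16·8) = (7/16)|x + 7|, which is < eps once |x + 7| < (16/7)eps.
Take delta = min(8, (16/7)eps). Then 0 < |x + 7| < delta forces both bounds, so |(5x + 11)/(x - 9) − (3/2)| < eps.

delta = min(8, (16/7)eps)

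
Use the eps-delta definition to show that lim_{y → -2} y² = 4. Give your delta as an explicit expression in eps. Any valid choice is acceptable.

delta = min(1, eps/5)

Fix eps > 0. We seek delta > 0 with 0 < |y + 2| < delta ⇒ |y² − 4| < eps.
Factor: y² − 4 = (y + 2)(y - 2), so |y² − 4| = |y + 2|·|y - 2|.
Impose delta ≤ 1 so that |y| < 3; then |y - 2| ≤ 5.
Hence |y² − 4| ≤ 5|y + 2|, which is < eps once |y + 2| < eps/5.
Take delta = min(1, eps/5). If 0 < |y + 2| < delta then both bounds hold and |y² − 4| ≤ 5|y + 2| < 5·(eps/5) = eps.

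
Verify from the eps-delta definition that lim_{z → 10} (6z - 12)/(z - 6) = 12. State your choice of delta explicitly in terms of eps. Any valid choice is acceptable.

Let eps > 0 be given. We want delta > 0 with 0 < |z − 10| < delta ⇒ |(6z - 12)/(z - 6) − 12| < eps.
Combining over a common denominator, (6z - 12)/(z - 6) − 12 = [(6z - 12)·4 − 48·(z - 6)] / [4·(z - 6)] = -24(z − 10) / (4(z - 6)).
So |(6z - 12)/(z - 6) − 12| = 24|z − 10| / (4·|z − 6|).
Restrict delta ≤ 2. Then |z − 10| < 2 gives |z − 6| = |(z − 10) + 4| ≥ 4 − 2 = 2.
Hence |(6z - 12)/(z - 6) − 12| < 24|z − 10|/(4·2) = 3|z − 10|, which is < eps once |z − 10| < (1/3)eps.
Take delta = min(2, (1/3)eps). Then 0 < |z − 10| < delta forces both bounds, so |(6z - 12)/(z - 6) − 12| < eps.

delta = min(2, (1/3)eps)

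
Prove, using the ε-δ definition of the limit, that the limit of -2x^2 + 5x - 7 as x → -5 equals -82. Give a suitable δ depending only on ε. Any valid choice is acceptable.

δ = min(1, ε/27)

Suppose ε > 0. We want δ > 0 such that 0 < |x + 5| < δ implies |(-2x^2 + 5x - 7) + 82| < ε.
(-2x^2 + 5x - 7) + 82 = -2x^2 + 5x + 75 = (x + 5)(-2x + 15).
So |(-2x^2 + 5x - 7) + 82| = |x + 5|·|-2x + 15|.
Assume first that |x + 5| < 1, so |x| < 6. Then |-2x + 15| ≤ 2·6 + 15 = 27.
Hence |(-2x^2 + 5x - 7) + 82| ≤ 27|x + 5| < ε provided |x + 5| < ε/27.
Take δ = min(1, ε/27). Then 0 < |x + 5| < δ gives both |x + 5| < 1 and |x + 5| < ε/27, so |(-2x^2 + 5x - 7) + 82| < ε.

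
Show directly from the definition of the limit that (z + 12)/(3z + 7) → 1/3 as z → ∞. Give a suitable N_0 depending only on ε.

Let ε > 0. We seek N_0 > 0 such that z > N_0 implies |(z + 12)/(3z + 7) − (1/3)| < ε.
(z + 12)/(3z + 7) − (1/3) = (3(z + 12) − (3z + 7)) / (3(3z + 7)) = 29/(3(3z + 7)).
For z > 0 we have 3z + 7 > 3z, so |(z + 12)/(3z + 7) − (1/3)| = 29/(3(3z + 7)) < 29/(3·3z) = (29/9)/z.
Thus |(z + 12)/(3z + 7) − (1/3)| < ε whenever z > (29/9)/ε.
Take N_0 = (29/9)/ε. If z > N_0 then |(z + 12)/(3z + 7) − (1/3)| < (29/9)/z < ε.

N_0 = (29/9)/ε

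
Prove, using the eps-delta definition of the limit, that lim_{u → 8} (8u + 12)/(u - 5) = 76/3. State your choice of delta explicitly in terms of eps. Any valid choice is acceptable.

Let eps > 0 be given. We want delta > 0 with 0 < |u − 8| < delta ⇒ |(8u + 12)/(u - 5) − (76/3)| < eps.
Combining over a common denominator, (8u + 12)/(u - 5) − (76/3) = [(8u + 12)·3 − 76·(u - 5)] / [3·(u - 5)] = -52(u − 8) / (3(u - 5)).
So |(8u + 12)/(u - 5) − (76/3)| = 52|u − 8| / (3·|u − 5|).
Require delta ≤ 3/2, so |u − 5| ≥ |3| − |u − 8| > 3 − 3/2 = 3/2.
Hence |(8u + 12)/(u - 5) − (76/3)| < 52|u − 8|/(3·(3/2)) = (104/9)|u − 8|, which is < eps once |u − 8| < (9/104)eps.
Take delta = min(3/2, (9/104)eps). Then 0 < |u − 8| < delta forces both bounds, so |(8u + 12)/(u - 5) − (76/3)| < eps.

delta = min(3/2, (9/104)eps)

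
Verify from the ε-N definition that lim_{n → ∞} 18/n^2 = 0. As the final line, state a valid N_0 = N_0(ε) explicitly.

N_0 = (18/ε)^{1/2}

Fix ε > 0. For n ≥ 1, |18/n^2 − 0| = 18/n^2.
18/n^2 < ε ⇔ n^2 > 18/ε ⇔ n > (18/ε)^{1/2}.
Take N_0 = (18/ε)^{1/2}. Then n > N_0 implies 18/n^2 < ε.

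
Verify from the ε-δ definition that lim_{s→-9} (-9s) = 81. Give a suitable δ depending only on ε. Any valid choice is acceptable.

δ = ε/9

Suppose ε > 0. We need δ > 0 so that 0 < |s + 9| < δ implies |(-9s) − 81| < ε.
Since (-9s) − 81 = -9(s + 9), we have |(-9s) − 81| = 9|s + 9|.
Thus it suffices that |s + 9| < ε/9.
Choosing δ = ε/9 gives |(-9s) − 81| = 9|s + 9| < ε whenever |s + 9| < δ.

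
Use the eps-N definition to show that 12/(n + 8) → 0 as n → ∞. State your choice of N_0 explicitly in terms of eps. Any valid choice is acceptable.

N_0 = 12/eps

Fix eps > 0. For n ≥ 1, |12/(n + 8) − 0| = 12/(n + 8) ≤ 12/n.
We need 12/n < eps, i.e. n > 12/eps.
Take N_0 = 12/eps. If n > N_0 then |12/(n + 8)| ≤ 12/n < eps.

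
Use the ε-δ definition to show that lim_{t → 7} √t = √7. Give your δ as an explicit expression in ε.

δ = min(7, √7·ε)

Suppose ε > 0. We want δ > 0 such that 0 < |t − 7| < δ implies |√t − √7| < ε.
Multiplying by the conjugate, |√t − √7| = |t − 7|/(√t + √7).
Restrict δ ≤ 7 so that |t − 7| < 7 forces t > 0, and then √t + √7 > √7.
Hence |√t − √7| < |t − 7|/√7, which is < ε once |t − 7| < √7·ε.
Take δ = min(7, √7·ε). If 0 < |t − 7| < δ then t > 0 and |√t − √7| < |t − 7|/√7 < ε.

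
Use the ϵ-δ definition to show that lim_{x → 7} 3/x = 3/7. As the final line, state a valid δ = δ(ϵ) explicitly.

δ = min(7/2, (49/6)ϵ)

Fix ϵ > 0. We seek δ > 0 such that 0 < |x − 7| < δ implies |3/x − (3/7)| < ϵ.
|3/x − (3/7)| = 3·|7 − x|/(7·|x|) = 3|x − 7|/(7|x|).
Require δ ≤ 7/2 so that |x| > 7 − 7/2 = 7/2, hence 7|x| > 49/2.
Then |3/x − (3/7)| < 3|x − 7|/(49/2), which is < ϵ when |x − 7| < (49/6)ϵ.
Take δ = min(7/2, (49/6)ϵ). Then 0 < |x − 7| < δ gives both |x − 7| < 7/2 and |x − 7| < (49/6)ϵ, so |3/x − (3/7)| < ϵ.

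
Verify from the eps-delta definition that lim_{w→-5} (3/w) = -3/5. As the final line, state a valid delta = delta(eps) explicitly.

delta = min(5/2, (25/6)eps)

Suppose eps > 0. We seek delta > 0 such that 0 < |w + 5| < delta implies |3/w + 3/5| < eps.
|3/w + 3/5| = 3·|-5 − w|/(5·|w|) = 3|w + 5|/(5|w|).
Require delta ≤ 5/2 so that |w| > 5 − 5/2 = 5/2, hence 5|w| > 25/2.
Then |3/w + 3/5| < 3|w + 5|/(25/2), which is < eps when |w + 5| < (25/6)eps.
Take delta = min(5/2, (25/6)eps). Then 0 < |w + 5| < delta gives both |w + 5| < 5/2 and |w + 5| < (25/6)eps, so |3/w + 3/5| < eps.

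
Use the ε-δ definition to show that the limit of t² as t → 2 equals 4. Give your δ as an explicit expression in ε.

Fix ε > 0. We seek δ > 0 with 0 < |t − 2| < δ ⇒ |t² − 4| < ε.
Factor: t² − 4 = (t − 2)(t + 2), so |t² − 4| = |t − 2|·|t + 2|.
Impose δ ≤ 2 so that |t| < 4; then |t + 2| ≤ 6.
Hence |t² − 4| ≤ 6|t − 2|, which is < ε once |t − 2| < ε/6.
Take δ = min(2, ε/6). If 0 < |t − 2| < δ then both bounds hold and |t² − 4| ≤ 6|t − 2| < 6·(ε/6) = ε.

δ = min(2, ε/6)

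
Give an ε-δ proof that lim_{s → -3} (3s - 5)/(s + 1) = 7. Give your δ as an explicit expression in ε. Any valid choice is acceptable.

Let ε > 0 be given. We want δ > 0 with 0 < |s + 3| < δ ⇒ |(3s - 5)/(s + 1) − 7| < ε.
Combining over a common denominator, (3s - 5)/(s + 1) − 7 = [(3s - 5)·(-2) − (-14)·(s + 1)] / [(-2)·(s + 1)] = 8(s + 3) / ((-2)(s + 1)).
So |(3s - 5)/(s + 1) − 7| = 8|s + 3| / (2·|s + 1|).
Restrict δ ≤ 1. Then |s + 3| < 1 gives |s + 1| = |(s + 3) + (-2)| ≥ 2 − 1 = 1.
Hence |(3s - 5)/(s + 1) − 7| < 8|s + 3|/(2·1) = 4|s + 3|, which is < ε once |s + 3| < (1/4)ε.
Take δ = min(1, (1/4)ε). Then 0 < |s + 3| < δ forces both bounds, so |(3s - 5)/(s + 1) − 7| < ε.

δ = min(1, (1/4)ε)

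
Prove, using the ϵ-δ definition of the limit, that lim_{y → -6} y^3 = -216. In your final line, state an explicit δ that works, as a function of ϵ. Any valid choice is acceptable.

δ = min(1, ϵ/127)

Suppose ϵ > 0. We seek δ > 0 with 0 < |y + 6| < δ ⇒ |y^3 + 216| < ϵ.
Factor: y^3 + 216 = (y + 6)(y^2 - 6y + 36), so |y^3 + 216| = |y + 6|·|y^2 - 6y + 36|.
Restrict δ ≤ 1. Then |y + 6| < 1 gives |y| < 7, so by the triangle inequality |y^2 - 6y + 36| ≤ 7^2 + 6·7 + 36 = 127.
Hence |y^3 + 216| ≤ 127|y + 6|, which is < ϵ once |y + 6| < ϵ/127.
Take δ = min(1, ϵ/127). If 0 < |y + 6| < δ then both bounds hold and |y^3 + 216| ≤ 127|y + 6| < 127·(ϵ/127) = ϵ.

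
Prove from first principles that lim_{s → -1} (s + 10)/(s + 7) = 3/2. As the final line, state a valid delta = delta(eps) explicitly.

Let eps > 0 be given. We want delta > 0 with 0 < |s + 1| < delta ⇒ |(s + 10)/(s + 7) − (3/2)| < eps.
Combining over a common denominator, (s + 10)/(s + 7) − (3/2) = [(s + 10)·6 − 9·(s + 7)] / [6·(s + 7)] = -3(s + 1) / (6(s + 7)).
So |(s + 10)/(s + 7) − (3/2)| = 3|s + 1| / (6·|s + 7|).
Restrict delta ≤ 3. Then |s + 1| < 3 gives |s + 7| = |(s + 1) + 6| ≥ 6 − 3 = 3.
Hence |(s + 10)/(s + 7) − (3/2)| < 3|s + 1|/(6·3) = (1/6)|s + 1|, which is < eps once |s + 1| < 6eps.
Take delta = min(3, 6eps). Then 0 < |s + 1| < delta forces both bounds, so |(s + 10)/(s + 7) − (3/2)| < eps.

delta = min(3, 6eps)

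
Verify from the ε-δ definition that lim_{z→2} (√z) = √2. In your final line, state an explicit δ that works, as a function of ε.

Let ε > 0. We want δ > 0 such that 0 < |z − 2| < δ implies |√z − √2| < ε.
Rationalise: √z − √2 = (z − 2)/(√z + √2), so |√z − √2| = |z − 2|/(√z + √2).
Restrict δ ≤ 2 so that |z − 2| < 2 forces z > 0, and then √z + √2 > √2.
Hence |√z − √2| < |z − 2|/√2, which is < ε once |z − 2| < √2·ε.
Take δ = min(2, √2·ε). If 0 < |z − 2| < δ then z > 0 and |√z − √2| < |z − 2|/√2 < ε.

δ = min(2, √2·ε)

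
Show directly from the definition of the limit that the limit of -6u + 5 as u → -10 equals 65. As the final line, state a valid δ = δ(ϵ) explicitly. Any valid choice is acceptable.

δ = ϵ/6

Suppose ϵ > 0. We need δ > 0 so that 0 < |u + 10| < δ implies |(-6u + 5) − 65| < ϵ.
Since (-6u + 5) − 65 = -6(u + 10), we have |(-6u + 5) − 65| = 6|u + 10|.
Thus it suffices that |u + 10| < ϵ/6.
Choosing δ = ϵ/6 gives |(-6u + 5) − 65| = 6|u + 10| < ϵ whenever |u + 10| < δ.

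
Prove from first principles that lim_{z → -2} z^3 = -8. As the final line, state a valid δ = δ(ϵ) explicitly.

δ = min(2, ϵ/28)

Fix ϵ > 0. We seek δ > 0 with 0 < |z + 2| < δ ⇒ |z^3 + 8| < ϵ.
Factor: z^3 + 8 = (z + 2)(z^2 - 2z + 4), so |z^3 + 8| = |z + 2|·|z^2 - 2z + 4|.
Impose δ ≤ 2 so that |z| < 4; then |z^2 - 2z + 4| ≤ 28.
Hence |z^3 + 8| ≤ 28|z + 2|, which is < ϵ once |z + 2| < ϵ/28.
Take δ = min(2, ϵ/28). If 0 < |z + 2| < δ then both bounds hold and |z^3 + 8| ≤ 28|z + 2| < 28·(ϵ/28) = ϵ.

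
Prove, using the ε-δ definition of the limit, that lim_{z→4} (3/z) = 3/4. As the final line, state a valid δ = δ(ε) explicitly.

δ = min(2, (8/3)ε)

Fix ε > 0. We seek δ > 0 such that 0 < |z − 4| < δ implies |3/z − (3/4)| < ε.
|3/z − (3/4)| = 3·|4 − z|/(4·|z|) = 3|z − 4|/(4|z|).
Restrict δ ≤ 2. Then |z − 4| < 2 gives |z| > 2, so 4|z| > 8.
Then |3/z − (3/4)| < 3|z − 4|/8, which is < ε when |z − 4| < (8/3)ε.
Take δ = min(2, (8/3)ε). Then 0 < |z − 4| < δ gives both |z − 4| < 2 and |z − 4| < (8/3)ε, so |3/z − (3/4)| < ε.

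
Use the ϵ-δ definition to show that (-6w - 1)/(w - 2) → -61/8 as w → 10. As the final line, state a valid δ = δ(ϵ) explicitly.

Suppose ϵ > 0. We want δ > 0 with 0 < |w − 10| < δ ⇒ |(-6w - 1)/(w - 2) + 61/8| < ϵ.
Combining over a common denominator, (-6w - 1)/(w - 2) + 61/8 = [(-6w - 1)·8 − (-61)·(w - 2)] / [8·(w - 2)] = 13(w − 10) / (8(w - 2)).
So |(-6w - 1)/(w - 2) + 61/8| = 13|w − 10| / (8·|w − 2|).
Require δ ≤ 4, so |w − 2| ≥ |8| − |w − 10| > 8 − 4 = 4.
Hence |(-6w - 1)/(w - 2) + 61/8| < 13|w − 10|/(8·4) = (13/32)|w − 10|, which is < ϵ once |w − 10| < (32/13)ϵ.
Take δ = min(4, (32/13)ϵ). Then 0 < |w − 10| < δ forces both bounds, so |(-6w - 1)/(w - 2) + 61/8| < ϵ.

δ = min(4, (32/13)ϵ)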